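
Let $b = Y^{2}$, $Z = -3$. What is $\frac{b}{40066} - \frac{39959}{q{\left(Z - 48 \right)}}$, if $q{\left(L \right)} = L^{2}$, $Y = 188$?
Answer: $- \frac{754533775}{52105833} \approx -14.481$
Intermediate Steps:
$b = 35344$ ($b = 188^{2} = 35344$)
$\frac{b}{40066} - \frac{39959}{q{\left(Z - 48 \right)}} = \frac{35344}{40066} - \frac{39959}{\left(-3 - 48\right)^{2}} = 35344 \cdot \frac{1}{40066} - \frac{39959}{\left(-3 - 48\right)^{2}} = \frac{17672}{20033} - \frac{39959}{\left(-51\right)^{2}} = \frac{17672}{20033} - \frac{39959}{2601} = - \frac{754533775}{52105833}$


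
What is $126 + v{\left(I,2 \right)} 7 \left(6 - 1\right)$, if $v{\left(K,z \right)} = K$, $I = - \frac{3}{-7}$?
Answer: $141$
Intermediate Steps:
$I = \frac{3}{7}$ ($I = \left(-3\right) \left(- \frac{1}{7}\right) = \frac{3}{7} \approx 0.42857$)
$126 + v{\left(I,2 \right)} 7 \left(6 - 1\right) = 126 + \frac{3 \cdot 7 \left(6 - 1\right)}{7} = 126 + \frac{3 \cdot 7 \cdot 5}{7} = 126 + \frac{3}{7} \cdot 35 = 126 + 15 = 141$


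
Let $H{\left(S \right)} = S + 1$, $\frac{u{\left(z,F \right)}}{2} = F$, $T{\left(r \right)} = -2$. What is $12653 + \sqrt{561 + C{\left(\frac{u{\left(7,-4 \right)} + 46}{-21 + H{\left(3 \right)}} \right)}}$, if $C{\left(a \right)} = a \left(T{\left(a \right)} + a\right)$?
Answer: $12653 + \frac{\sqrt{164865}}{17} \approx 12677.0$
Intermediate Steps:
$u{\left(z,F \right)} = 2 F$
$H{\left(S \right)} = 1 + S$
$C{\left(a \right)} = a \left(-2 + a\right)$
$12653 + \sqrt{561 + C{\left(\frac{u{\left(7,-4 \right)} + 46}{-21 + H{\left(3 \right)}} \right)}} = 12653 + \sqrt{561 + \frac{2 \left(-4\right) + 46}{-21 + \left(1 + 3\right)} \left(-2 + \frac{2 \left(-4\right) + 46}{-21 + \left(1 + 3\right)}\right)} = 12653 + \sqrt{561 + \frac{-8 + 46}{-21 + 4} \left(-2 + \frac{-8 + 46}{-21 + 4}\right)} = 12653 + \sqrt{561 + \frac{38}{-17} \left(-2 + \frac{38}{-17}\right)} = 12653 + \sqrt{561 + 38 \left(- \frac{1}{17}\right) \left(-2 + 38 \left(- \frac{1}{17}\right)\right)} = 12653 + \sqrt{561 - \frac{38 \left(-2 - \frac{38}{17}\right)}{17}} = 12653 + \sqrt{561 - - \frac{2736}{289}} = 12653 + \sqrt{561 + \frac{2736}{289}} = 12653 + \sqrt{\frac{164865}{289}} = 12653 + \frac{\sqrt{164865}}{17}$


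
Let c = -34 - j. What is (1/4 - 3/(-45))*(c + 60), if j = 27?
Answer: -19/60 ≈ -0.31667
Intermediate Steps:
c = -61 (c = -34 - 1*27 = -34 - 27 = -61)
(1/4 - 3/(-45))*(c + 60) = (1/4 - 3/(-45))*(-61 + 60) = (1*(1/4) - 3*(-1/45))*(-1) = (1/4 + 1/15)*(-1) = (19/60)*(-1) = -19/60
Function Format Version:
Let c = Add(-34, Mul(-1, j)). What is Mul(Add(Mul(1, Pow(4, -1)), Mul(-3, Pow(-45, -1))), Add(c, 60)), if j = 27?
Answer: Rational(-19, 60) ≈ -0.31667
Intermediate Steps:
c = -61 (c = Add(-34, Mul(-1, 27)) = Add(-34, -27) = -61)
Mul(Add(Mul(1, Pow(4, -1)), Mul(-3, Pow(-45, -1))), Add(c, 60)) = Mul(Add(Mul(1, Pow(4, -1)), Mul(-3, Pow(-45, -1))), Add(-61, 60)) = Mul(Add(Mul(1, Rational(1, 4)), Mul(-3, Rational(-1, 45))), -1) = Mul(Add(Rational(1, 4), Rational(1, 15)), -1) = Mul(Rational(19, 60), -1) = Rational(-19, 60)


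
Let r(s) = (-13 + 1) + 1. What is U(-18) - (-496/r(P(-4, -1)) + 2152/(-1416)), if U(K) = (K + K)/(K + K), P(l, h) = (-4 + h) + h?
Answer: -82886/1947 ≈ -42.571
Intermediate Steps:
P(l, h) = -4 + 2*h
U(K) = 1 (U(K) = (2*K)/((2*K)) = (2*K)*(1/(2*K)) = 1)
r(s) = -11 (r(s) = -12 + 1 = -11)
U(-18) - (-496/r(P(-4, -1)) + 2152/(-1416)) = 1 - (-496/(-11) + 2152/(-1416)) = 1 - (-496*(-1/11) + 2152*(-1/1416)) = 1 - (496/11 - 269/177) = 1 - 1*84833/1947 = 1 - 84833/1947 = -82886/1947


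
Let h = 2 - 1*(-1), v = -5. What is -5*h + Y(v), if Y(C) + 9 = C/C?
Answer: -23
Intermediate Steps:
Y(C) = -8 (Y(C) = -9 + C/C = -9 + 1 = -8)
h = 3 (h = 2 + 1 = 3)
-5*h + Y(v) = -5*3 - 8 = -15 - 8 = -23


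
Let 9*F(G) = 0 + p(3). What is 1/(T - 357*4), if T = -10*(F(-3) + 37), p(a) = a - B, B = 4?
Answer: -9/16172 ≈ -0.00055652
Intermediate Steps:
p(a) = -4 + a (p(a) = a - 1*4 = a - 4 = -4 + a)
F(G) = -⅑ (F(G) = (0 + (-4 + 3))/9 = (0 - 1)/9 = (⅑)*(-1) = -⅑)
T = -3320/9 (T = -10*(-⅑ + 37) = -10*332/9 = -3320/9 ≈ -368.89)
1/(T - 357*4) = 1/(-3320/9 - 357*4) = 1/(-3320/9 - 1428) = 1/(-16172/9) = -9/16172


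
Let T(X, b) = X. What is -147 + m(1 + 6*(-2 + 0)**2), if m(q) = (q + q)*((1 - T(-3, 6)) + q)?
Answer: 1303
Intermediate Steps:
m(q) = 2*q*(4 + q) (m(q) = (q + q)*((1 - 1*(-3)) + q) = (2*q)*((1 + 3) + q) = (2*q)*(4 + q) = 2*q*(4 + q))
-147 + m(1 + 6*(-2 + 0)**2) = -147 + 2*(1 + 6*(-2 + 0)**2)*(4 + (1 + 6*(-2 + 0)**2)) = -147 + 2*(1 + 6*(-2)**2)*(4 + (1 + 6*(-2)**2)) = -147 + 2*(1 + 6*4)*(4 + (1 + 6*4)) = -147 + 2*(1 + 24)*(4 + (1 + 24)) = -147 + 2*25*(4 + 25) = -147 + 2*25*29 = -147 + 1450 = 1303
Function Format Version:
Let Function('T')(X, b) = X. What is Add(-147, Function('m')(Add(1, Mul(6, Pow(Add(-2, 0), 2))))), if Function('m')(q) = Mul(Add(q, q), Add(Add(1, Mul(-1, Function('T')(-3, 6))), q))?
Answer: 1303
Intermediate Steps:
Function('m')(q) = Mul(2, q, Add(4, q)) (Function('m')(q) = Mul(Add(q, q), Add(Add(1, Mul(-1, -3)), q)) = Mul(Mul(2, q), Add(Add(1, 3), q)) = Mul(Mul(2, q), Add(4, q)) = Mul(2, q, Add(4, q)))
Add(-147, Function('m')(Add(1, Mul(6, Pow(Add(-2, 0), 2))))) = Add(-147, Mul(2, Add(1, Mul(6, Pow(Add(-2, 0), 2))), Add(4, Add(1, Mul(6, Pow(Add(-2, 0), 2)))))) = Add(-147, Mul(2, Add(1, Mul(6, Pow(-2, 2))), Add(4, Add(1, Mul(6, Pow(-2, 2)))))) = Add(-147, Mul(2, Add(1, Mul(6, 4)), Add(4, Add(1, Mul(6, 4))))) = Add(-147, Mul(2, Add(1, 24), Add(4, Add(1, 24)))) = Add(-147, Mul(2, 25, Add(4, 25))) = Add(-147, Mul(2, 25, 29)) = Add(-147, 1450) = 1303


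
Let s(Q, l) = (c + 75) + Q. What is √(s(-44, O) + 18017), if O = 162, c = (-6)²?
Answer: 2*√4521 ≈ 134.48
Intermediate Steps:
c = 36
s(Q, l) = 111 + Q (s(Q, l) = (36 + 75) + Q = 111 + Q)
√(s(-44, O) + 18017) = √((111 - 44) + 18017) = √(67 + 18017) = √18084 = 2*√4521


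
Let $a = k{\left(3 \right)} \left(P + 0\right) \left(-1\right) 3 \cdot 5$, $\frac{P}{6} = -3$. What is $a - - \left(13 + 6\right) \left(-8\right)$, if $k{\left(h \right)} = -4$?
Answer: $-1232$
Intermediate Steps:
$P = -18$ ($P = 6 \left(-3\right) = -18$)
$a = -1080$ ($a = - 4 \left(-18 + 0\right) \left(-1\right) 3 \cdot 5 = - 4 \left(-18\right) \left(-1\right) 3 \cdot 5 = - 4 \cdot 18 \cdot 3 \cdot 5 = \left(-4\right) 54 \cdot 5 = \left(-216\right) 5 = -1080$)
$a - - \left(13 + 6\right) \left(-8\right) = -1080 - - \left(13 + 6\right) \left(-8\right) = -1080 - - 19 \left(-8\right) = -1080 - \left(-1\right) \left(-152\right) = -1080 - 152 = -1232$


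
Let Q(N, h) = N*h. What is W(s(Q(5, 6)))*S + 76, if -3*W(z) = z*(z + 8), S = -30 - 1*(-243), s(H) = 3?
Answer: -2267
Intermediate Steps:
S = 213 (S = -30 + 243 = 213)
W(z) = -z*(8 + z)/3 (W(z) = -z*(z + 8)/3 = -z*(8 + z)/3)
W(s(Q(5, 6)))*S + 76 = -⅓*3*(8 + 3)*213 + 76 = -⅓*3*11*213 + 76 = -11*213 + 76 = -2343 + 76 = -2267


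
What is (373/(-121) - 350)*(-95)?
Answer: 4058685/121 ≈ 33543.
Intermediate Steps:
(373/(-121) - 350)*(-95) = (373*(-1/121) - 350)*(-95) = (-373/121 - 350)*(-95) = -42723/121*(-95) = 4058685/121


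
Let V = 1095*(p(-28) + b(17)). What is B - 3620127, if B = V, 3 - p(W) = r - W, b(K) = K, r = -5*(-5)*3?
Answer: -3711012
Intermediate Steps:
r = 75 (r = 25*3 = 75)
p(W) = -72 + W (p(W) = 3 - (75 - W) = 3 + (-75 + W) = -72 + W)
V = -90885 (V = 1095*((-72 - 28) + 17) = 1095*(-100 + 17) = 1095*(-83) = -90885)
B = -90885
B - 3620127 = -90885 - 3620127 = -3711012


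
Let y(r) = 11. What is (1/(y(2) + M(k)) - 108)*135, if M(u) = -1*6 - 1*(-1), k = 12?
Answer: -29115/2 ≈ -14558.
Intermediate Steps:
M(u) = -5 (M(u) = -6 + 1 = -5)
(1/(y(2) + M(k)) - 108)*135 = (1/(11 - 5) - 108)*135 = (1/6 - 108)*135 = (⅙ - 108)*135 = -647/6*135 = -29115/2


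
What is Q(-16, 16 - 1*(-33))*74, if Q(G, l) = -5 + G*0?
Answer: -370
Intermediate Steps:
Q(G, l) = -5 (Q(G, l) = -5 + 0 = -5)
Q(-16, 16 - 1*(-33))*74 = -5*74 = -370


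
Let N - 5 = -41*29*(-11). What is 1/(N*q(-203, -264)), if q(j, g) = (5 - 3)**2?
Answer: 1/52336 ≈ 1.9107e-5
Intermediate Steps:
N = 13084 (N = 5 - 41*29*(-11) = 5 - 1189*(-11) = 5 + 13079 = 13084)
q(j, g) = 4 (q(j, g) = 2**2 = 4)
1/(N*q(-203, -264)) = 1/(13084*4) = (1/13084)*(1/4) = 1/52336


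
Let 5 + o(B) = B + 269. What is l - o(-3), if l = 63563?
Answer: 63302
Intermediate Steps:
o(B) = 264 + B (o(B) = -5 + (B + 269) = -5 + (269 + B) = 264 + B)
l - o(-3) = 63563 - (264 - 3) = 63563 - 1*261 = 63563 - 261 = 63302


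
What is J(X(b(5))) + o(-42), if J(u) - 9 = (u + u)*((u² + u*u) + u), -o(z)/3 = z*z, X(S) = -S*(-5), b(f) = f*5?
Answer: 7838467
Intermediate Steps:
b(f) = 5*f
X(S) = 5*S
o(z) = -3*z² (o(z) = -3*z*z = -3*z²)
J(u) = 9 + 2*u*(u + 2*u²) (J(u) = 9 + (u + u)*((u² + u*u) + u) = 9 + (2*u)*((u² + u²) + u) = 9 + (2*u)*(2*u² + u) = 9 + (2*u)*(u + 2*u²) = 9 + 2*u*(u + 2*u²))
J(X(b(5))) + o(-42) = (9 + 2*(5*(5*5))² + 4*(5*(5*5))³) - 3*(-42)² = (9 + 2*(5*25)² + 4*(5*25)³) - 3*1764 = (9 + 2*125² + 4*125³) - 5292 = (9 + 2*15625 + 4*1953125) - 5292 = (9 + 31250 + 7812500) - 5292 = 7843759 - 5292 = 7838467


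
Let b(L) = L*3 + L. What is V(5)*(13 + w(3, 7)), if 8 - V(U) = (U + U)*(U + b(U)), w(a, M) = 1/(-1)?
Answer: -2904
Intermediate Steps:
b(L) = 4*L (b(L) = 3*L + L = 4*L)
w(a, M) = -1
V(U) = 8 - 10*U**2 (V(U) = 8 - (U + U)*(U + 4*U) = 8 - 2*U*5*U = 8 - 10*U**2)
V(5)*(13 + w(3, 7)) = (8 - 10*5**2)*(13 - 1) = (8 - 10*25)*12 = (8 - 250)*12 = -242*12 = -2904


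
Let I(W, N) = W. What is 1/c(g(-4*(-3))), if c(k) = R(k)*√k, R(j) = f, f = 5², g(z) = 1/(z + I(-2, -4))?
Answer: √10/25 ≈ 0.12649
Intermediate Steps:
g(z) = 1/(-2 + z) (g(z) = 1/(z - 2) = 1/(-2 + z))
f = 25
R(j) = 25
c(k) = 25*√k
1/c(g(-4*(-3))) = 1/(25*√(1/(-2 - 4*(-3)))) = 1/(25*√(1/(-2 + 12))) = 1/(25*√(1/10)) = 1/(25*√(⅒)) = 1/(25*(√10/10)) = 1/(5*√10/2) = √10/25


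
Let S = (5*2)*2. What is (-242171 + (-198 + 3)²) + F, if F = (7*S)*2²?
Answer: -203586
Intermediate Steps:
S = 20 (S = 10*2 = 20)
F = 560 (F = (7*20)*2² = 140*4 = 560)
(-242171 + (-198 + 3)²) + F = (-242171 + (-198 + 3)²) + 560 = (-242171 + (-195)²) + 560 = (-242171 + 38025) + 560 = -204146 + 560 = -203586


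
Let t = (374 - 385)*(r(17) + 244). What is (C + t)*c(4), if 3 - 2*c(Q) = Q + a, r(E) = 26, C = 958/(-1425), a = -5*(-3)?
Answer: 33865664/1425 ≈ 23765.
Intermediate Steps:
a = 15
C = -958/1425 (C = 958*(-1/1425) = -958/1425 ≈ -0.67228)
c(Q) = -6 - Q/2 (c(Q) = 3/2 - (Q + 15)/2 = 3/2 - (15 + Q)/2 = 3/2 + (-15/2 - Q/2) = -6 - Q/2)
t = -2970 (t = (374 - 385)*(26 + 244) = -11*270 = -2970)
(C + t)*c(4) = (-958/1425 - 2970)*(-6 - 1/2*4) = -4233208*(-6 - 2)/1425 = -4233208/1425*(-8) = 33865664/1425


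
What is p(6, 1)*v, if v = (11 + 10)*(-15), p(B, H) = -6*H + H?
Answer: 1575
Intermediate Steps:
p(B, H) = -5*H
v = -315 (v = 21*(-15) = -315)
p(6, 1)*v = -5*1*(-315) = -5*(-315) = 1575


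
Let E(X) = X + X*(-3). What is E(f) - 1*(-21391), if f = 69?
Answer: 21253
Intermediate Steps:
E(X) = -2*X (E(X) = X - 3*X = -2*X)
E(f) - 1*(-21391) = -2*69 - 1*(-21391) = -138 + 21391 = 21253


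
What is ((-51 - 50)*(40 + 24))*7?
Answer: -45248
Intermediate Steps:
((-51 - 50)*(40 + 24))*7 = -101*64*7 = -6464*7 = -45248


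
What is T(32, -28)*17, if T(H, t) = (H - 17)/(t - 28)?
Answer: -255/56 ≈ -4.5536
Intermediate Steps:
T(H, t) = (-17 + H)/(-28 + t)
T(32, -28)*17 = ((-17 + 32)/(-28 - 28))*17 = (15/(-56))*17 = -1/56*15*17 = -15/56*17 = -255/56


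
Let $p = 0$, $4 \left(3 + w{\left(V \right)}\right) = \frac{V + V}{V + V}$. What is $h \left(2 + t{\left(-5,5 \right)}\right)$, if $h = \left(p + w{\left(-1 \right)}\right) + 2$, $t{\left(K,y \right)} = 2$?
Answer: $-3$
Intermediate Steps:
$w{\left(V \right)} = - \frac{11}{4}$ ($w{\left(V \right)} = -3 + \frac{\left(V + V\right) \frac{1}{V + V}}{4} = -3 + \frac{2 V \frac{1}{2 V}}{4} = -3 + \frac{1}{4} \cdot 1 = -3 + \frac{1}{4} = - \frac{11}{4}$)
$h = - \frac{3}{4}$ ($h = \left(0 - \frac{11}{4}\right) + 2 = - \frac{11}{4} + 2 = - \frac{3}{4} \approx -0.75$)
$h \left(2 + t{\left(-5,5 \right)}\right) = - \frac{3 \left(2 + 2\right)}{4} = \left(- \frac{3}{4}\right) 4 = -3$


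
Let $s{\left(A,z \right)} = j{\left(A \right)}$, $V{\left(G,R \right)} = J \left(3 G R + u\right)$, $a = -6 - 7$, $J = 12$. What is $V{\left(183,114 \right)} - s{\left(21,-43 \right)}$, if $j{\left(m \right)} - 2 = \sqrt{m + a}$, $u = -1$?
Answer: $751018 - 2 \sqrt{2} \approx 7.5102 \cdot 10^{5}$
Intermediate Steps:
$a = -13$ ($a = -6 - 7 = -13$)
$V{\left(G,R \right)} = -12 + 36 G R$ ($V{\left(G,R \right)} = 12 \left(3 G R - 1\right) = 12 \left(-1 + 3 G R\right) = -12 + 36 G R$)
$j{\left(m \right)} = 2 + \sqrt{-13 + m}$ ($j{\left(m \right)} = 2 + \sqrt{m - 13} = 2 + \sqrt{-13 + m}$)
$s{\left(A,z \right)} = 2 + \sqrt{-13 + A}$
$V{\left(183,114 \right)} - s{\left(21,-43 \right)} = \left(-12 + 36 \cdot 183 \cdot 114\right) - \left(2 + \sqrt{-13 + 21}\right) = \left(-12 + 751032\right) - \left(2 + \sqrt{8}\right) = 751020 - \left(2 + 2 \sqrt{2}\right) = 751018 - 2 \sqrt{2}$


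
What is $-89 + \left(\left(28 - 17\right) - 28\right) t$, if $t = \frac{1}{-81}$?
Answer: $- \frac{7192}{81} \approx -88.79$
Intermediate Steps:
$t = - \frac{1}{81} \approx -0.012346$
$-89 + \left(\left(28 - 17\right) - 28\right) t = -89 + \left(\left(28 - 17\right) - 28\right) \left(- \frac{1}{81}\right) = -89 + \left(11 - 28\right) \left(- \frac{1}{81}\right) = -89 - - \frac{17}{81} = -89 + \frac{17}{81} = - \frac{7192}{81}$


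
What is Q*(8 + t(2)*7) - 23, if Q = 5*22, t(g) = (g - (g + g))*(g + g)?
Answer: -5303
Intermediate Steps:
t(g) = -2*g**2 (t(g) = (g - 2*g)*(2*g) = (-g)*(2*g) = -2*g**2)
Q = 110
Q*(8 + t(2)*7) - 23 = 110*(8 - 2*2**2*7) - 23 = 110*(8 - 2*4*7) - 23 = 110*(8 - 8*7) - 23 = 110*(8 - 56) - 23 = 110*(-48) - 23 = -5280 - 23 = -5303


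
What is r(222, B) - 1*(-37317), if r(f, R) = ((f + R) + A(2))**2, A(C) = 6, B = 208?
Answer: 227413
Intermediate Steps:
r(f, R) = (6 + R + f)**2 (r(f, R) = ((f + R) + 6)**2 = ((R + f) + 6)**2 = (6 + R + f)**2)
r(222, B) - 1*(-37317) = (6 + 208 + 222)**2 - 1*(-37317) = 436**2 + 37317 = 190096 + 37317 = 227413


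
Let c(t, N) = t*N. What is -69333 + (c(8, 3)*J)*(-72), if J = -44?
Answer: 6699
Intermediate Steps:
c(t, N) = N*t
-69333 + (c(8, 3)*J)*(-72) = -69333 + ((3*8)*(-44))*(-72) = -69333 + (24*(-44))*(-72) = -69333 - 1056*(-72) = -69333 + 76032 = 6699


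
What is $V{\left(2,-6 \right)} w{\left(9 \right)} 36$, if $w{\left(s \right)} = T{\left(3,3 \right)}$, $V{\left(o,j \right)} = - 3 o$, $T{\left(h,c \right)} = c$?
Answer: $-648$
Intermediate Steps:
$w{\left(s \right)} = 3$
$V{\left(2,-6 \right)} w{\left(9 \right)} 36 = \left(-3\right) 2 \cdot 3 \cdot 36 = \left(-6\right) 3 \cdot 36 = \left(-18\right) 36 = -648$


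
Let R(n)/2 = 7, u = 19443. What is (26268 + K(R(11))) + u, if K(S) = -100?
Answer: 45611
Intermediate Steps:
R(n) = 14 (R(n) = 2*7 = 14)
(26268 + K(R(11))) + u = (26268 - 100) + 19443 = 26168 + 19443 = 45611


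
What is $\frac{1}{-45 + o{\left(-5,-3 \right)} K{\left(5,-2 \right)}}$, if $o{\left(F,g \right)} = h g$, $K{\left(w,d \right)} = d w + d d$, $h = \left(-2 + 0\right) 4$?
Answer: $- \frac{1}{189} \approx -0.005291$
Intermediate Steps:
$h = -8$ ($h = \left(-2\right) 4 = -8$)
$K{\left(w,d \right)} = d^{2} + d w$ ($K{\left(w,d \right)} = d w + d^{2} = d^{2} + d w$)
$o{\left(F,g \right)} = - 8 g$
$\frac{1}{-45 + o{\left(-5,-3 \right)} K{\left(5,-2 \right)}} = \frac{1}{-45 + \left(-8\right) \left(-3\right) \left(- 2 \left(-2 + 5\right)\right)} = \frac{1}{-45 + 24 \left(\left(-2\right) 3\right)} = \frac{1}{-45 + 24 \left(-6\right)} = \frac{1}{-45 - 144} = \frac{1}{-189} = - \frac{1}{189}$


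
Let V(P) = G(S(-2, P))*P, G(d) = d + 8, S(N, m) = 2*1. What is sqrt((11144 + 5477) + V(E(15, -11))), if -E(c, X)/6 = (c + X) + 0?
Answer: sqrt(16381) ≈ 127.99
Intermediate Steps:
S(N, m) = 2
G(d) = 8 + d
E(c, X) = -6*X - 6*c (E(c, X) = -6*((c + X) + 0) = -6*((X + c) + 0) = -6*(X + c) = -6*X - 6*c)
V(P) = 10*P (V(P) = (8 + 2)*P = 10*P)
sqrt((11144 + 5477) + V(E(15, -11))) = sqrt((11144 + 5477) + 10*(-6*(-11) - 6*15)) = sqrt(16621 + 10*(66 - 90)) = sqrt(16621 + 10*(-24)) = sqrt(16621 - 240) = sqrt(16381)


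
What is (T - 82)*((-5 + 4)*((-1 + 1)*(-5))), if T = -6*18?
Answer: 0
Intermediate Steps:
T = -108
(T - 82)*((-5 + 4)*((-1 + 1)*(-5))) = (-108 - 82)*((-5 + 4)*((-1 + 1)*(-5))) = -(-190)*0*(-5) = -(-190)*0 = -190*0 = 0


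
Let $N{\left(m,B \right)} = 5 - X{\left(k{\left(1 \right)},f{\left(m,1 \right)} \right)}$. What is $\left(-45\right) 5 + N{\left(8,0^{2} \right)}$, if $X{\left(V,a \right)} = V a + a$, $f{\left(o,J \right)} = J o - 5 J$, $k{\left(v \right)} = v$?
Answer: $-226$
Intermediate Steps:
$f{\left(o,J \right)} = - 5 J + J o$
$X{\left(V,a \right)} = a + V a$
$N{\left(m,B \right)} = 15 - 2 m$ ($N{\left(m,B \right)} = 5 - 1 \left(-5 + m\right) \left(1 + 1\right) = 5 - \left(-5 + m\right) 2 = 5 - \left(-10 + 2 m\right) = 15 - 2 m$)
$\left(-45\right) 5 + N{\left(8,0^{2} \right)} = \left(-45\right) 5 + \left(15 - 16\right) = -225 + \left(15 - 16\right) = -225 - 1 = -226$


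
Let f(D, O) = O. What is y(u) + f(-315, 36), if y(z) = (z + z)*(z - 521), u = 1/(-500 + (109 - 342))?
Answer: 20106192/537289 ≈ 37.422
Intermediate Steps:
u = -1/733 (u = 1/(-500 - 233) = 1/(-733) = -1/733 ≈ -0.0013643)
y(z) = 2*z*(-521 + z) (y(z) = (2*z)*(-521 + z) = 2*z*(-521 + z))
y(u) + f(-315, 36) = 2*(-1/733)*(-521 - 1/733) + 36 = 2*(-1/733)*(-381894/733) + 36 = 763788/537289 + 36 = 20106192/537289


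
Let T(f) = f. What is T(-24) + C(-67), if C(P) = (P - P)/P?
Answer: -24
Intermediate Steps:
C(P) = 0 (C(P) = 0/P = 0)
T(-24) + C(-67) = -24 + 0 = -24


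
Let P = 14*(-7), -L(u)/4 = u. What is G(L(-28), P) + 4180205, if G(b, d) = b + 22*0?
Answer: 4180317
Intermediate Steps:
L(u) = -4*u
P = -98
G(b, d) = b (G(b, d) = b + 0 = b)
G(L(-28), P) + 4180205 = -4*(-28) + 4180205 = 112 + 4180205 = 4180317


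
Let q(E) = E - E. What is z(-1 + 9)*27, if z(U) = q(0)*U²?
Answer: 0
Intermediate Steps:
q(E) = 0
z(U) = 0 (z(U) = 0*U² = 0)
z(-1 + 9)*27 = 0*27 = 0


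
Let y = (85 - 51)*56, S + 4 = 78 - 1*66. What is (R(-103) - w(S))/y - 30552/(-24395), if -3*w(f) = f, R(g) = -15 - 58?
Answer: 1423241/1170960 ≈ 1.2154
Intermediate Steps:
S = 8 (S = -4 + (78 - 1*66) = -4 + (78 - 66) = -4 + 12 = 8)
R(g) = -73
y = 1904 (y = 34*56 = 1904)
w(f) = -f/3
(R(-103) - w(S))/y - 30552/(-24395) = (-73 - (-1)*8/3)/1904 - 30552/(-24395) = (-73 - 1*(-8/3))*(1/1904) - 30552*(-1/24395) = (-73 + 8/3)*(1/1904) + 30552/24395 = -211/3*1/1904 + 30552/24395 = -211/5712 + 30552/24395 = 1423241/1170960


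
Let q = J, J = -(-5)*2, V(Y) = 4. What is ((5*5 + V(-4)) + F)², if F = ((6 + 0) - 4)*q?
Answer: 2401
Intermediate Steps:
J = 10 (J = -5*(-2) = 10)
q = 10
F = 20 (F = ((6 + 0) - 4)*10 = (6 - 4)*10 = 2*10 = 20)
((5*5 + V(-4)) + F)² = ((5*5 + 4) + 20)² = ((25 + 4) + 20)² = (29 + 20)² = 49² = 2401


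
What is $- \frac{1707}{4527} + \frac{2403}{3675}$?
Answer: $\frac{511684}{1848525} \approx 0.27681$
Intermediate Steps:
$- \frac{1707}{4527} + \frac{2403}{3675} = \left(-1707\right) \frac{1}{4527} + 2403 \cdot \frac{1}{3675} = - \frac{569}{1509} + \frac{801}{1225} = \frac{511684}{1848525}$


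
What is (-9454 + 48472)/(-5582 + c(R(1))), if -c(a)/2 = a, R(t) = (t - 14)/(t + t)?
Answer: -39018/5569 ≈ -7.0063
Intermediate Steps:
R(t) = (-14 + t)/(2*t) (R(t) = (-14 + t)/((2*t)) = (-14 + t)*(1/(2*t)) = (-14 + t)/(2*t))
c(a) = -2*a
(-9454 + 48472)/(-5582 + c(R(1))) = (-9454 + 48472)/(-5582 - (-14 + 1)/1) = 39018/(-5582 - (-13)) = 39018/(-5582 - 2*(-13/2)) = 39018/(-5582 + 13) = 39018/(-5569) = 39018*(-1/5569) = -39018/5569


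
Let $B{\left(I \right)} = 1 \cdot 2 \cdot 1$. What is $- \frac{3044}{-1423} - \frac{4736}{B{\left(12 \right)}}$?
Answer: $- \frac{3366620}{1423} \approx -2365.9$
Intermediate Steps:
$B{\left(I \right)} = 2$ ($B{\left(I \right)} = 2 \cdot 1 = 2$)
$- \frac{3044}{-1423} - \frac{4736}{B{\left(12 \right)}} = - \frac{3044}{-1423} - \frac{4736}{2} = \left(-3044\right) \left(- \frac{1}{1423}\right) - 2368 = \frac{3044}{1423} - 2368 = - \frac{3366620}{1423}$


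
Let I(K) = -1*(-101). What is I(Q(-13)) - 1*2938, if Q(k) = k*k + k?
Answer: -2837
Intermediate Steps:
Q(k) = k + k² (Q(k) = k² + k = k + k²)
I(K) = 101
I(Q(-13)) - 1*2938 = 101 - 1*2938 = 101 - 2938 = -2837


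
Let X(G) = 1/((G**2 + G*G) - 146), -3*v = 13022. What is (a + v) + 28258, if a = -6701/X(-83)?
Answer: -273972344/3 ≈ -9.1324e+7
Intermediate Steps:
v = -13022/3 (v = -1/3*13022 = -13022/3 ≈ -4340.7)
X(G) = 1/(-146 + 2*G**2) (X(G) = 1/((G**2 + G**2) - 146) = 1/(2*G**2 - 146) = 1/(-146 + 2*G**2))
a = -91348032 (a = -6701/(1/(2*(-73 + (-83)**2))) = -6701/(1/(2*(-73 + 6889))) = -6701/((1/2)/6816) = -6701/((1/2)*(1/6816)) = -6701/1/13632 = -6701*13632 = -91348032)
(a + v) + 28258 = (-91348032 - 13022/3) + 28258 = -274057118/3 + 28258 = -273972344/3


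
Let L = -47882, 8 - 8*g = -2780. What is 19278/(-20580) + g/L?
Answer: -22148603/23462180 ≈ -0.94401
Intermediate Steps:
g = 697/2 (g = 1 - ⅛*(-2780) = 1 + 695/2 = 697/2 ≈ 348.50)
19278/(-20580) + g/L = 19278/(-20580) + (697/2)/(-47882) = 19278*(-1/20580) + (697/2)*(-1/47882) = -459/490 - 697/95764 = -22148603/23462180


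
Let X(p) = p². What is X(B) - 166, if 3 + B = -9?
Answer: -22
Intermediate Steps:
B = -12 (B = -3 - 9 = -12)
X(B) - 166 = (-12)² - 166 = 144 - 166 = -22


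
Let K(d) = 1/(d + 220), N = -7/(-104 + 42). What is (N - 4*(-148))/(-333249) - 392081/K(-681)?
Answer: 1244847100858549/6887146 ≈ 1.8075e+8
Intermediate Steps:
N = 7/62 (N = -7/(-62) = -7*(-1/62) = 7/62 ≈ 0.11290)
K(d) = 1/(220 + d)
(N - 4*(-148))/(-333249) - 392081/K(-681) = (7/62 - 4*(-148))/(-333249) - 392081/(1/(220 - 681)) = (7/62 + 592)*(-1/333249) - 392081/(1/(-461)) = (36711/62)*(-1/333249) - 392081/(-1/461) = -12237/6887146 - 392081*(-461) = -12237/6887146 + 180749341 = 1244847100858549/6887146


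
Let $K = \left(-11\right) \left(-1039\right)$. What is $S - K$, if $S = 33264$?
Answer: $21835$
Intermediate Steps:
$K = 11429$
$S - K = 33264 - 11429 = 21835$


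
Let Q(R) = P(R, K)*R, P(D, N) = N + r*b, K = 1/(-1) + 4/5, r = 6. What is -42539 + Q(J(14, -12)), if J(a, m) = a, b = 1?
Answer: -212289/5 ≈ -42458.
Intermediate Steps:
K = -⅕ (K = 1*(-1) + 4*(⅕) = -1 + ⅘ = -⅕ ≈ -0.20000)
P(D, N) = 6 + N (P(D, N) = N + 6*1 = N + 6 = 6 + N)
Q(R) = 29*R/5 (Q(R) = (6 - ⅕)*R = 29*R/5)
-42539 + Q(J(14, -12)) = -42539 + (29/5)*14 = -42539 + 406/5 = -212289/5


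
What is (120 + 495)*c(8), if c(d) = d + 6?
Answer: 8610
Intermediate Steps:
c(d) = 6 + d
(120 + 495)*c(8) = (120 + 495)*(6 + 8) = 615*14 = 8610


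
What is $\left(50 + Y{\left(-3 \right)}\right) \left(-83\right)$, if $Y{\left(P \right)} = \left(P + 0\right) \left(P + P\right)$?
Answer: $-5644$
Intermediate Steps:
$Y{\left(P \right)} = 2 P^{2}$ ($Y{\left(P \right)} = P 2 P = 2 P^{2}$)
$\left(50 + Y{\left(-3 \right)}\right) \left(-83\right) = \left(50 + 2 \left(-3\right)^{2}\right) \left(-83\right) = \left(50 + 2 \cdot 9\right) \left(-83\right) = \left(50 + 18\right) \left(-83\right) = 68 \left(-83\right) = -5644$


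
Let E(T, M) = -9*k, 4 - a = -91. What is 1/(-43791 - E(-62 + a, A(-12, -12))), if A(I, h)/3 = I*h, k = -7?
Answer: -1/43854 ≈ -2.2803e-5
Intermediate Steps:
a = 95 (a = 4 - 1*(-91) = 4 + 91 = 95)
A(I, h) = 3*I*h (A(I, h) = 3*(I*h) = 3*I*h)
E(T, M) = 63 (E(T, M) = -9*(-7) = 63)
1/(-43791 - E(-62 + a, A(-12, -12))) = 1/(-43791 - 1*63) = 1/(-43791 - 63) = 1/(-43854) = -1/43854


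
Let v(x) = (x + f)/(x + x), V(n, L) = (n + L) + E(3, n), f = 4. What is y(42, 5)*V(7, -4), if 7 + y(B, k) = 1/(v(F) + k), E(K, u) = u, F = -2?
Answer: -610/9 ≈ -67.778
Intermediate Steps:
V(n, L) = L + 2*n (V(n, L) = (n + L) + n = (L + n) + n = L + 2*n)
v(x) = (4 + x)/(2*x) (v(x) = (x + 4)/(x + x) = (4 + x)/((2*x)) = (4 + x)*(1/(2*x)) = (4 + x)/(2*x))
y(B, k) = -7 + 1/(-½ + k) (y(B, k) = -7 + 1/((½)*(4 - 2)/(-2) + k) = -7 + 1/((½)*(-½)*2 + k) = -7 + 1/(-½ + k))
y(42, 5)*V(7, -4) = ((9 - 14*5)/(-1 + 2*5))*(-4 + 2*7) = ((9 - 70)/(-1 + 10))*(-4 + 14) = (-61/9)*10 = ((⅑)*(-61))*10 = -61/9*10 = -610/9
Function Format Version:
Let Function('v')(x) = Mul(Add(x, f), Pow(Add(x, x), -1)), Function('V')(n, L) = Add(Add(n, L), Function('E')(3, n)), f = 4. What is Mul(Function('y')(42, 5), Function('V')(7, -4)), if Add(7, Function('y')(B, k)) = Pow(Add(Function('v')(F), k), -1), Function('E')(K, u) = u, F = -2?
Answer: Rational(-610, 9) ≈ -67.778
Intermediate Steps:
Function('V')(n, L) = Add(L, Mul(2, n)) (Function('V')(n, L) = Add(Add(n, L), n) = Add(Add(L, n), n) = Add(L, Mul(2, n)))
Function('v')(x) = Mul(Rational(1, 2), Pow(x, -1), Add(4, x)) (Function('v')(x) = Mul(Add(x, 4), Pow(Add(x, x), -1)) = Mul(Add(4, x), Pow(Mul(2, x), -1)) = Mul(Add(4, x), Mul(Rational(1, 2), Pow(x, -1))) = Mul(Rational(1, 2), Pow(x, -1), Add(4, x)))
Function('y')(B, k) = Add(-7, Pow(Add(Rational(-1, 2), k), -1)) (Function('y')(B, k) = Add(-7, Pow(Add(Mul(Rational(1, 2), Pow(-2, -1), Add(4, -2)), k), -1)) = Add(-7, Pow(Add(Mul(Rational(1, 2), Rational(-1, 2), 2), k), -1)) = Add(-7, Pow(Add(Rational(-1, 2), k), -1)))
Mul(Function('y')(42, 5), Function('V')(7, -4)) = Mul(Mul(Pow(Add(-1, Mul(2, 5)), -1), Add(9, Mul(-14, 5))), Add(-4, Mul(2, 7))) = Mul(Mul(Pow(Add(-1, 10), -1), Add(9, -70)), Add(-4, 14)) = Mul(Mul(Pow(9, -1), -61), 10) = Mul(Mul(Rational(1, 9), -61), 10) = Mul(Rational(-61, 9), 10) = Rational(-610, 9)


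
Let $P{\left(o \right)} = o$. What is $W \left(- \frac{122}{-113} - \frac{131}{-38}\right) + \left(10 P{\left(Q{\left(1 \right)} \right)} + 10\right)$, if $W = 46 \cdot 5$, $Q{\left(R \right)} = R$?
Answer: $\frac{2278425}{2147} \approx 1061.2$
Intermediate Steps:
$W = 230$
$W \left(- \frac{122}{-113} - \frac{131}{-38}\right) + \left(10 P{\left(Q{\left(1 \right)} \right)} + 10\right) = 230 \left(- \frac{122}{-113} - \frac{131}{-38}\right) + \left(10 \cdot 1 + 10\right) = 230 \left(\left(-122\right) \left(- \frac{1}{113}\right) - - \frac{131}{38}\right) + \left(10 + 10\right) = 230 \left(\frac{122}{113} + \frac{131}{38}\right) + 20 = 230 \cdot \frac{19439}{4294} + 20 = \frac{2235485}{2147} + 20 = \frac{2278425}{2147}$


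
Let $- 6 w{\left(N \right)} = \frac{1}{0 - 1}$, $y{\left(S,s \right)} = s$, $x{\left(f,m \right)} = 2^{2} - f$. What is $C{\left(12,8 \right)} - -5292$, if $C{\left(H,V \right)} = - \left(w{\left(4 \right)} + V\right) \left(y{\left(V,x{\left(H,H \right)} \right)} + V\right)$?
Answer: $5292$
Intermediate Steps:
$x{\left(f,m \right)} = 4 - f$
$w{\left(N \right)} = \frac{1}{6}$ ($w{\left(N \right)} = - \frac{1}{6 \left(0 - 1\right)} = - \frac{1}{6 \left(-1\right)} = \left(- \frac{1}{6}\right) \left(-1\right) = \frac{1}{6}$)
$C{\left(H,V \right)} = - \left(\frac{1}{6} + V\right) \left(4 + V - H\right)$ ($C{\left(H,V \right)} = - \left(\frac{1}{6} + V\right) \left(\left(4 - H\right) + V\right) = - \left(\frac{1}{6} + V\right) \left(4 + V - H\right)$)
$C{\left(12,8 \right)} - -5292 = \left(- \frac{2}{3} - 8^{2} - \frac{4}{3} + \frac{1}{6} \cdot 12 + 8 \left(-4 + 12\right)\right) - -5292 = \left(- \frac{2}{3} - 64 - \frac{4}{3} + 2 + 8 \cdot 8\right) + 5292 = \left(- \frac{2}{3} - 64 - \frac{4}{3} + 2 + 64\right) + 5292 = 0 + 5292 = 5292$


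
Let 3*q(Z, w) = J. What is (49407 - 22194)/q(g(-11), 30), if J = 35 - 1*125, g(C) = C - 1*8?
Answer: -9071/10 ≈ -907.10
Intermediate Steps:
g(C) = -8 + C (g(C) = C - 8 = -8 + C)
J = -90 (J = 35 - 125 = -90)
q(Z, w) = -30 (q(Z, w) = (⅓)*(-90) = -30)
(49407 - 22194)/q(g(-11), 30) = (49407 - 22194)/(-30) = 27213*(-1/30) = -9071/10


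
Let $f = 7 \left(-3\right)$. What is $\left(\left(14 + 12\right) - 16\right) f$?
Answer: $-210$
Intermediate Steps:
$f = -21$
$\left(\left(14 + 12\right) - 16\right) f = \left(\left(14 + 12\right) - 16\right) \left(-21\right) = \left(26 - 16\right) \left(-21\right) = 10 \left(-21\right) = -210$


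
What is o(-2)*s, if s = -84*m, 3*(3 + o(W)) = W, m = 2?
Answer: 616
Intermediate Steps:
o(W) = -3 + W/3
s = -168 (s = -84*2 = -168)
o(-2)*s = (-3 + (⅓)*(-2))*(-168) = (-3 - ⅔)*(-168) = -11/3*(-168) = 616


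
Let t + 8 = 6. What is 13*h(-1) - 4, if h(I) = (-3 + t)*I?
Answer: 61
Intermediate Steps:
t = -2 (t = -8 + 6 = -2)
h(I) = -5*I (h(I) = (-3 - 2)*I = -5*I)
13*h(-1) - 4 = 13*(-5*(-1)) - 4 = 13*5 - 4 = 65 - 4 = 61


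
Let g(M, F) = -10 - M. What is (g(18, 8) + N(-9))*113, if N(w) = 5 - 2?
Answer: -2825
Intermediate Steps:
N(w) = 3
(g(18, 8) + N(-9))*113 = ((-10 - 1*18) + 3)*113 = ((-10 - 18) + 3)*113 = (-28 + 3)*113 = -25*113 = -2825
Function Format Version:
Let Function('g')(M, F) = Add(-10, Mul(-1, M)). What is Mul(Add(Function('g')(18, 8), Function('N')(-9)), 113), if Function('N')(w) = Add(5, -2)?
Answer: -2825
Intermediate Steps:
Function('N')(w) = 3
Mul(Add(Function('g')(18, 8), Function('N')(-9)), 113) = Mul(Add(Add(-10, Mul(-1, 18)), 3), 113) = Mul(Add(Add(-10, -18), 3), 113) = Mul(Add(-28, 3), 113) = Mul(-25, 113) = -2825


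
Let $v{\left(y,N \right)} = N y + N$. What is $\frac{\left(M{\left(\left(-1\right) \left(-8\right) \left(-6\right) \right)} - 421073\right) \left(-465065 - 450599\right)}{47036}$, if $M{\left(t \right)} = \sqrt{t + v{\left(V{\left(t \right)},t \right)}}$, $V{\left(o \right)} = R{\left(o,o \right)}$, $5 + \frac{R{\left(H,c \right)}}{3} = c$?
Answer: $\frac{96390346868}{11759} - \frac{915664 \sqrt{471}}{11759} \approx 8.1955 \cdot 10^{6}$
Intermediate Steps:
$R{\left(H,c \right)} = -15 + 3 c$
$V{\left(o \right)} = -15 + 3 o$
$v{\left(y,N \right)} = N + N y$
$M{\left(t \right)} = \sqrt{t + t \left(-14 + 3 t\right)}$ ($M{\left(t \right)} = \sqrt{t + t \left(1 + \left(-15 + 3 t\right)\right)} = \sqrt{t + t \left(-14 + 3 t\right)}$)
$\frac{\left(M{\left(\left(-1\right) \left(-8\right) \left(-6\right) \right)} - 421073\right) \left(-465065 - 450599\right)}{47036} = \frac{\left(\sqrt{\left(-1\right) \left(-8\right) \left(-6\right) \left(-13 + 3 \left(-1\right) \left(-8\right) \left(-6\right)\right)} - 421073\right) \left(-465065 - 450599\right)}{47036} = \left(\sqrt{8 \left(-6\right) \left(-13 + 3 \cdot 8 \left(-6\right)\right)} - 421073\right) \left(-915664\right) \frac{1}{47036} = \left(\sqrt{- 48 \left(-13 + 3 \left(-48\right)\right)} - 421073\right) \left(-915664\right) \frac{1}{47036} = \left(\sqrt{- 48 \left(-13 - 144\right)} - 421073\right) \left(-915664\right) \frac{1}{47036} = \left(\sqrt{\left(-48\right) \left(-157\right)} - 421073\right) \left(-915664\right) \frac{1}{47036} = \left(\sqrt{7536} - 421073\right) \left(-915664\right) \frac{1}{47036} = \left(4 \sqrt{471} - 421073\right) \left(-915664\right) \frac{1}{47036} = \left(-421073 + 4 \sqrt{471}\right) \left(-915664\right) \frac{1}{47036} = \left(385561387472 - 3662656 \sqrt{471}\right) \frac{1}{47036} = \frac{96390346868}{11759} - \frac{915664 \sqrt{471}}{11759}$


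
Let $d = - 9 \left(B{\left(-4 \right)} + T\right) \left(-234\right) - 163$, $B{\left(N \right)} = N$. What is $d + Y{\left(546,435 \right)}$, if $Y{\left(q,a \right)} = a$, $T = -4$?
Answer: $-16576$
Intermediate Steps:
$d = -17011$ ($d = - 9 \left(-4 - 4\right) \left(-234\right) - 163 = \left(-9\right) \left(-8\right) \left(-234\right) - 163 = 72 \left(-234\right) - 163 = -16848 - 163 = -17011$)
$d + Y{\left(546,435 \right)} = -17011 + 435 = -16576$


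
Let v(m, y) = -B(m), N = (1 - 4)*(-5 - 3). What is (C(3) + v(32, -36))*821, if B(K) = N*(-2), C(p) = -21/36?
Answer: 467149/12 ≈ 38929.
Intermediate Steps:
N = 24 (N = -3*(-8) = 24)
C(p) = -7/12 (C(p) = -21*1/36 = -7/12)
B(K) = -48 (B(K) = 24*(-2) = -48)
v(m, y) = 48 (v(m, y) = -1*(-48) = 48)
(C(3) + v(32, -36))*821 = (-7/12 + 48)*821 = (569/12)*821 = 467149/12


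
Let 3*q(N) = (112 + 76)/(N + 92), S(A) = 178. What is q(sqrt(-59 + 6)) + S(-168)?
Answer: 4565374/25551 - 188*I*sqrt(53)/25551 ≈ 178.68 - 0.053566*I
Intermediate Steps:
q(N) = 188/(3*(92 + N)) (q(N) = ((112 + 76)/(N + 92))/3 = (188/(92 + N))/3 = 188/(3*(92 + N)))
q(sqrt(-59 + 6)) + S(-168) = 188/(3*(92 + sqrt(-59 + 6))) + 178 = 188/(3*(92 + sqrt(-53))) + 178 = 188/(3*(92 + I*sqrt(53))) + 178 = 178 + 188/(3*(92 + I*sqrt(53)))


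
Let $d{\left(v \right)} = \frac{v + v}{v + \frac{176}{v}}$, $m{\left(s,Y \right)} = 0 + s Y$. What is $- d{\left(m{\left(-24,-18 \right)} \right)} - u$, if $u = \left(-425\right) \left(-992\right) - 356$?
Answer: $- \frac{4918047028}{11675} \approx -4.2125 \cdot 10^{5}$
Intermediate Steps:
$m{\left(s,Y \right)} = Y s$ ($m{\left(s,Y \right)} = 0 + Y s = Y s$)
$d{\left(v \right)} = \frac{2 v}{v + \frac{176}{v}}$
$u = 421244$ ($u = 421600 - 356 = 421244$)
$- d{\left(m{\left(-24,-18 \right)} \right)} - u = - \frac{2 \left(\left(-18\right) \left(-24\right)\right)^{2}}{176 + \left(\left(-18\right) \left(-24\right)\right)^{2}} - 421244 = - \frac{2 \cdot 432^{2}}{176 + 432^{2}} - 421244 = - \frac{2 \cdot 186624}{176 + 186624} - 421244 = - \frac{2 \cdot 186624}{186800} - 421244 = \left(-1\right) \frac{23328}{11675} - 421244 = - \frac{23328}{11675} - 421244 = - \frac{4918047028}{11675}$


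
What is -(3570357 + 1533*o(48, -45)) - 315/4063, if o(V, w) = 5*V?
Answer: -16001219766/4063 ≈ -3.9383e+6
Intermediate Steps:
-(3570357 + 1533*o(48, -45)) - 315/4063 = -1533/(1/(5*48 + 2329)) - 315/4063 = -1533/(1/(240 + 2329)) - 315*1/4063 = -1533/(1/2569) - 315/4063 = -1533/1/2569 - 315/4063 = -1533*2569 - 315/4063 = -3938277 - 315/4063 = -16001219766/4063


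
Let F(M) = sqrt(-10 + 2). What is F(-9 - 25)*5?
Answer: 10*I*sqrt(2) ≈ 14.142*I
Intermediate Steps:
F(M) = 2*I*sqrt(2) (F(M) = sqrt(-8) = 2*I*sqrt(2))
F(-9 - 25)*5 = (2*I*sqrt(2))*5 = 10*I*sqrt(2)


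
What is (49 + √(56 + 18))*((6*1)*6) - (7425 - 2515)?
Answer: -3146 + 36*√74 ≈ -2836.3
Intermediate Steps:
(49 + √(56 + 18))*((6*1)*6) - (7425 - 2515) = (49 + √74)*(6*6) - 1*4910 = (49 + √74)*36 - 4910 = (1764 + 36*√74) - 4910 = -3146 + 36*√74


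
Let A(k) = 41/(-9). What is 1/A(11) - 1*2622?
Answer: -107511/41 ≈ -2622.2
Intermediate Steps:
A(k) = -41/9 (A(k) = 41*(-⅑) = -41/9)
1/A(11) - 1*2622 = 1/(-41/9) - 1*2622 = -9/41 - 2622 = -107511/41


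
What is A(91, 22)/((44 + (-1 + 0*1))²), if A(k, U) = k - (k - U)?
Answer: 22/1849 ≈ 0.011898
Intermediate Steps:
A(k, U) = U (A(k, U) = k + (U - k) = U)
A(91, 22)/((44 + (-1 + 0*1))²) = 22/((44 + (-1 + 0*1))²) = 22/((44 + (-1 + 0))²) = 22/((44 - 1)²) = 22/(43²) = 22/1849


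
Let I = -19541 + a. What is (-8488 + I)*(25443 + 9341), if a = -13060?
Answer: -1429239776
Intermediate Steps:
I = -32601 (I = -19541 - 13060 = -32601)
(-8488 + I)*(25443 + 9341) = (-8488 - 32601)*(25443 + 9341) = -41089*34784 = -1429239776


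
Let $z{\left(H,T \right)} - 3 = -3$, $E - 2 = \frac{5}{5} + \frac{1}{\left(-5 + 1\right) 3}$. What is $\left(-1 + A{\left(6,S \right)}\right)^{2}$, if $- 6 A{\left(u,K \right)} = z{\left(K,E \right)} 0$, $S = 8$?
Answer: $1$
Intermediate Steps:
$E = \frac{35}{12}$ ($E = 2 + \left(\frac{5}{5} + \frac{1}{\left(-5 + 1\right) 3}\right) = 2 + \left(5 \cdot \frac{1}{5} + \frac{1}{-4} \cdot \frac{1}{3}\right) = 2 + \left(1 - \frac{1}{12}\right) = 2 + \frac{11}{12} = \frac{35}{12} \approx 2.9167$)
$z{\left(H,T \right)} = 0$ ($z{\left(H,T \right)} = 3 - 3 = 0$)
$A{\left(u,K \right)} = 0$ ($A{\left(u,K \right)} = - \frac{0 \cdot 0}{6} = \left(- \frac{1}{6}\right) 0 = 0$)
$\left(-1 + A{\left(6,S \right)}\right)^{2} = \left(-1 + 0\right)^{2} = \left(-1\right)^{2} = 1$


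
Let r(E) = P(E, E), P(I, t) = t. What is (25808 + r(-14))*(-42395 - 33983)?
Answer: -1970094132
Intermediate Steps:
r(E) = E
(25808 + r(-14))*(-42395 - 33983) = (25808 - 14)*(-42395 - 33983) = 25794*(-76378) = -1970094132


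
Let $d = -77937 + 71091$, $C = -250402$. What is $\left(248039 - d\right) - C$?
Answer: $505287$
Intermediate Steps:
$d = -6846$
$\left(248039 - d\right) - C = \left(248039 - -6846\right) - -250402 = \left(248039 + 6846\right) + 250402 = 254885 + 250402 = 505287$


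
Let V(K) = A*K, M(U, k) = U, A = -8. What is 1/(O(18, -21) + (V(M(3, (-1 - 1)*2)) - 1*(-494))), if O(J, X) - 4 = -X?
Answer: 1/495 ≈ 0.0020202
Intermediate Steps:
V(K) = -8*K
O(J, X) = 4 - X
1/(O(18, -21) + (V(M(3, (-1 - 1)*2)) - 1*(-494))) = 1/((4 - 1*(-21)) + (-8*3 - 1*(-494))) = 1/((4 + 21) + (-24 + 494)) = 1/(25 + 470) = 1/495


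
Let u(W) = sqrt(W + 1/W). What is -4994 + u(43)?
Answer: -4994 + 5*sqrt(3182)/43 ≈ -4987.4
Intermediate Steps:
-4994 + u(43) = -4994 + sqrt(43 + 1/43) = -4994 + sqrt(1850/43) = -4994 + 5*sqrt(3182)/43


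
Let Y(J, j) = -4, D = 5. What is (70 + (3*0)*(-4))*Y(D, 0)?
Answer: -280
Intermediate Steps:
(70 + (3*0)*(-4))*Y(D, 0) = (70 + (3*0)*(-4))*(-4) = (70 + 0*(-4))*(-4) = (70 + 0)*(-4) = 70*(-4) = -280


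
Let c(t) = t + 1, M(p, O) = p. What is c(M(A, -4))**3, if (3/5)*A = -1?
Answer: -8/27 ≈ -0.29630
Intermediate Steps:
A = -5/3 (A = (5/3)*(-1) = -5/3 ≈ -1.6667)
c(t) = 1 + t
c(M(A, -4))**3 = (1 - 5/3)**3 = (-2/3)**3 = -8/27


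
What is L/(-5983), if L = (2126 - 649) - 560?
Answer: -917/5983 ≈ -0.15327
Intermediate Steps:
L = 917 (L = 1477 - 560 = 917)
L/(-5983) = 917/(-5983) = 917*(-1/5983) = -917/5983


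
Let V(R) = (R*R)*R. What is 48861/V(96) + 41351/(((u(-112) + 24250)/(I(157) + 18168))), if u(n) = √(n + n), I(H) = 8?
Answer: 49769758842144461/1605803278336 - 751595776*I*√14/147015681 ≈ 30994.0 - 19.129*I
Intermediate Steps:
u(n) = √2*√n (u(n) = √(2*n) = √2*√n)
V(R) = R³ (V(R) = R²*R = R³)
48861/V(96) + 41351/(((u(-112) + 24250)/(I(157) + 18168))) = 48861/(96³) + 41351/(((√2*√(-112) + 24250)/(8 + 18168))) = 48861/884736 + 41351/(((√2*(4*I*√7) + 24250)/18176)) = 48861*(1/884736) + 41351/(((4*I*√14 + 24250)*(1/18176))) = 5429/98304 + 41351/(((24250 + 4*I*√14)*(1/18176))) = 5429/98304 + 41351/(12125/9088 + I*√14/4544)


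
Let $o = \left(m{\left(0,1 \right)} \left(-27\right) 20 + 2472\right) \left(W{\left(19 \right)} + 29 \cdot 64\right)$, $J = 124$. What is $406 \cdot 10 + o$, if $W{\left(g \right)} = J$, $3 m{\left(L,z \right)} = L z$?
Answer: $4898620$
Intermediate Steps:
$m{\left(L,z \right)} = \frac{L z}{3}$
$W{\left(g \right)} = 124$
$o = 4894560$ ($o = \left(\frac{1}{3} \cdot 0 \cdot 1 \left(-27\right) 20 + 2472\right) \left(124 + 29 \cdot 64\right) = \left(0 \left(-27\right) 20 + 2472\right) \left(124 + 1856\right) = \left(0 \cdot 20 + 2472\right) 1980 = \left(0 + 2472\right) 1980 = 2472 \cdot 1980 = 4894560$)
$406 \cdot 10 + o = 406 \cdot 10 + 4894560 = 4060 + 4894560 = 4898620$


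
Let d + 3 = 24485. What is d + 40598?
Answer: 65080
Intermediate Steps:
d = 24482 (d = -3 + 24485 = 24482)
d + 40598 = 24482 + 40598 = 65080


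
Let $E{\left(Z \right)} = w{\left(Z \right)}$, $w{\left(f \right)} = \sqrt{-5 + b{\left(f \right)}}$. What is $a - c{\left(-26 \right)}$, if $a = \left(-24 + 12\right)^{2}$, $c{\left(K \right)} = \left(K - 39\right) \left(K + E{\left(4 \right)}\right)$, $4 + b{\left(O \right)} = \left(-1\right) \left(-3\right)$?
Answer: $-1546 + 65 i \sqrt{6} \approx -1546.0 + 159.22 i$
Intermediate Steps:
$b{\left(O \right)} = -1$ ($b{\left(O \right)} = -4 - -3 = -4 + 3 = -1$)
$w{\left(f \right)} = i \sqrt{6}$ ($w{\left(f \right)} = \sqrt{-5 - 1} = \sqrt{-6} = i \sqrt{6}$)
$E{\left(Z \right)} = i \sqrt{6}$
$c{\left(K \right)} = \left(-39 + K\right) \left(K + i \sqrt{6}\right)$ ($c{\left(K \right)} = \left(K - 39\right) \left(K + i \sqrt{6}\right) = \left(-39 + K\right) \left(K + i \sqrt{6}\right)$)
$a = 144$ ($a = \left(-12\right)^{2} = 144$)
$a - c{\left(-26 \right)} = 144 - \left(\left(-26\right)^{2} - -1014 - 39 i \sqrt{6} + i \left(-26\right) \sqrt{6}\right) = 144 - \left(676 + 1014 - 39 i \sqrt{6} - 26 i \sqrt{6}\right) = 144 - \left(1690 - 65 i \sqrt{6}\right) = -1546 + 65 i \sqrt{6}$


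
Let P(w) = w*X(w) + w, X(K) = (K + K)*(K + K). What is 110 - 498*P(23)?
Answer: -24248008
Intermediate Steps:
X(K) = 4*K**2 (X(K) = (2*K)*(2*K) = 4*K**2)
P(w) = w + 4*w**3 (P(w) = w*(4*w**2) + w = 4*w**3 + w = w + 4*w**3)
110 - 498*P(23) = 110 - 498*(23 + 4*23**3) = 110 - 498*(23 + 4*12167) = 110 - 498*(23 + 48668) = 110 - 498*48691 = 110 - 24248118 = -24248008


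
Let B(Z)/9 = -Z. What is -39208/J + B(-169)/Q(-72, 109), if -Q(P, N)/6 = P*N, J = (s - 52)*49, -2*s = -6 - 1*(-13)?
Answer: 45687967/3161872 ≈ 14.450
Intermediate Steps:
s = -7/2 (s = -(-6 - 1*(-13))/2 = -(-6 + 13)/2 = -½*7 = -7/2 ≈ -3.5000)
J = -5439/2 (J = (-7/2 - 52)*49 = -111/2*49 = -5439/2 ≈ -2719.5)
Q(P, N) = -6*N*P (Q(P, N) = -6*P*N = -6*N*P)
B(Z) = -9*Z (B(Z) = 9*(-Z) = -9*Z)
-39208/J + B(-169)/Q(-72, 109) = -39208/(-5439/2) + (-9*(-169))/((-6*109*(-72))) = -39208*(-2/5439) + 1521/47088 = 78416/5439 + 1521*(1/47088) = 78416/5439 + 169/5232 = 45687967/3161872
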